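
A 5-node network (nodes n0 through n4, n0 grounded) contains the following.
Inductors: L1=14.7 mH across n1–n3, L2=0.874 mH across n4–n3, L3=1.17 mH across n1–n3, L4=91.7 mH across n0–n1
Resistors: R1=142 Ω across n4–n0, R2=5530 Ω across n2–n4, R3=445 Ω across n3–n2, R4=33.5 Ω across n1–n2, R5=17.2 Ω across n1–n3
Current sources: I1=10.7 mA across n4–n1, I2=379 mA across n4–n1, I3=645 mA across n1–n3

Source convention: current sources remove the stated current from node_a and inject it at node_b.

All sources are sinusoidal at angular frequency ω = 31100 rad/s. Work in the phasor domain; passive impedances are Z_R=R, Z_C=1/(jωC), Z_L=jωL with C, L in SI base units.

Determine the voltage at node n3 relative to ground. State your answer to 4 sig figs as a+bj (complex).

MNA unknowns: 4 node voltages V₁..V_4
L1: Y=0.000-0.002187j on G[1,3]
R1: Y=0.007042+0.000j on G[4,0]
L2: Y=0.000-0.03679j on G[4,3]
L3: Y=0.000-0.02748j on G[1,3]
R2: Y=0.0001808+0.000j on G[2,4]
R3: Y=0.002247+0.000j on G[3,2]
I1: z[4]−=0.0107, z[1]+=0.0107
R4: Y=0.02985+0.000j on G[1,2]
L4: Y=0.000-0.0003506j on G[0,1]
R5: Y=0.05814+0.000j on G[1,3]
I2: z[4]−=0.379, z[1]+=0.379
I3: z[1]−=0.645, z[3]+=0.645
solve → V1=-3.775+8.603j, V2=-3.517+8.675j, V3=-0.3488+10.34j, V4=-0.4284-0.1880j

-0.3488+10.34j V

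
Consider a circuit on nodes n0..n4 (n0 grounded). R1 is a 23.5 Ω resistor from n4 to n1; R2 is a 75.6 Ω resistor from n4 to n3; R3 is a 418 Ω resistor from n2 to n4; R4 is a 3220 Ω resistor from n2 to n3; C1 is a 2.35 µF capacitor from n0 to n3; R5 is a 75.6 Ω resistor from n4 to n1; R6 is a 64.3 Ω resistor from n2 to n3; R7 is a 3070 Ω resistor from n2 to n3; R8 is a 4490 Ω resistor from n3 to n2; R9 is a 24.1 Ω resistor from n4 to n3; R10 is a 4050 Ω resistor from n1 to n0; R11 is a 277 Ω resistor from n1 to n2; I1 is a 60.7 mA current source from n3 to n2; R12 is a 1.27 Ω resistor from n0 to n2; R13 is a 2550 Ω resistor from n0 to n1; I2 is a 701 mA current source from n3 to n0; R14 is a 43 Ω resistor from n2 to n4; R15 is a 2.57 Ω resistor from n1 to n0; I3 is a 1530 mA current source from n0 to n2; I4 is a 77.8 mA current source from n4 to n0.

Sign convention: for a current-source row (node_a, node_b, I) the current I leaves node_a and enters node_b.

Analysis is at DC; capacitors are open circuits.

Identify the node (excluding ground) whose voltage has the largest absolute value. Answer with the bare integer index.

3

Apply KCL at each of the 4 non-ground nodes and solve the resulting linear system.
Node n1: branches {R1, R5, R10, R11, R13, R15} → V_1 = -0.8590
Node n2: branches {R3, R4, R6, R7, R8, R11, I1, R12, R14, I3} → V_2 = 1.379
Node n3: branches {R2, R4, C1, R6, R7, R8, R9, I1, I2} → V_3 = -15.78
Node n4: branches {R1, R2, R3, R5, R9, R14, I4} → V_4 = -7.006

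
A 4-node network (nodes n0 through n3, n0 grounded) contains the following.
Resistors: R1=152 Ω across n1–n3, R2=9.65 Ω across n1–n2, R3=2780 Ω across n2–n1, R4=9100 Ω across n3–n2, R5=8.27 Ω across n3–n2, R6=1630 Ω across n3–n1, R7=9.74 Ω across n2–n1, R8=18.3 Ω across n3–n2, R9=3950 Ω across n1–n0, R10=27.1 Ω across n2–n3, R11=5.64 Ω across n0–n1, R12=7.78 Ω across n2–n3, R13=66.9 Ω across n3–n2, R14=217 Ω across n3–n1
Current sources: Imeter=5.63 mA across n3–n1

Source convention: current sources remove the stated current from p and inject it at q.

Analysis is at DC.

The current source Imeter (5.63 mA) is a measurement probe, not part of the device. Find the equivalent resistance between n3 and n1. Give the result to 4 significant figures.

R_eq = 7.014 Ω

MNA unknowns: 3 node voltages V₁..V_3
R1: Y=0.006579 on G[1,3]
R2: Y=0.1036 on G[1,2]
R3: Y=0.0003597 on G[2,1]
R4: Y=0.0001099 on G[3,2]
R5: Y=0.1209 on G[3,2]
R6: Y=0.0006135 on G[3,1]
R7: Y=0.1027 on G[2,1]
R8: Y=0.05464 on G[3,2]
R9: Y=0.0002532 on G[1,0]
R10: Y=0.03690 on G[2,3]
R11: Y=0.1773 on G[0,1]
R12: Y=0.1285 on G[2,3]
R13: Y=0.01495 on G[3,2]
R14: Y=0.004608 on G[3,1]
Imeter: z[3]−=0.00563, z[1]+=0.00563
solve → V1=0.000, V2=-0.02499, V3=-0.03949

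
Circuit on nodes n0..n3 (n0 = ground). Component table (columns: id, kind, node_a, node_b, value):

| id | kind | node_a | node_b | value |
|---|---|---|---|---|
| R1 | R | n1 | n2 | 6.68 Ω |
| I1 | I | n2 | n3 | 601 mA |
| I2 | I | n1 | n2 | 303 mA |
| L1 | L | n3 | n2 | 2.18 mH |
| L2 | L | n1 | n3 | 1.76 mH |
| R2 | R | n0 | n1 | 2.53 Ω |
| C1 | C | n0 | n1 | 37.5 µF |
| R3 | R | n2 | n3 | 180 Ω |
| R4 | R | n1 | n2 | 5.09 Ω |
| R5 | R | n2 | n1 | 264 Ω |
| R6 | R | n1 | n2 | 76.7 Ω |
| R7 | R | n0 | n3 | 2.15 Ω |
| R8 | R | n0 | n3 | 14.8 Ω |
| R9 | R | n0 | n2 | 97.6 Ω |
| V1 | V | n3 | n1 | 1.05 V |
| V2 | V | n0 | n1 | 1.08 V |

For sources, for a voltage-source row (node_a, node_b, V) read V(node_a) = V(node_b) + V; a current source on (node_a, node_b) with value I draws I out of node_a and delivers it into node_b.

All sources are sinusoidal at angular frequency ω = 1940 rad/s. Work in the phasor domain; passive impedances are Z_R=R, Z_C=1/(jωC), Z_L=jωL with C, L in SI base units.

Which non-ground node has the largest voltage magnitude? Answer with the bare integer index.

2

Apply KCL at each of the 3 non-ground nodes and solve the resulting linear system.
Node n1: branches {R1, I2, L2, R2, C1, R4, R5, R6, V1, V2} → V_1 = -1.080+0.000j
Node n2: branches {R1, I1, I2, L1, R3, R4, R5, R6, R9} → V_2 = -1.320-0.8050j
Node n3: branches {I1, L1, L2, R3, R7, R8, V1} → V_3 = -0.03000+0.000j
Source currents: i(V1)=0.4195+0.6080j, i(V2)=-0.4564-0.08682j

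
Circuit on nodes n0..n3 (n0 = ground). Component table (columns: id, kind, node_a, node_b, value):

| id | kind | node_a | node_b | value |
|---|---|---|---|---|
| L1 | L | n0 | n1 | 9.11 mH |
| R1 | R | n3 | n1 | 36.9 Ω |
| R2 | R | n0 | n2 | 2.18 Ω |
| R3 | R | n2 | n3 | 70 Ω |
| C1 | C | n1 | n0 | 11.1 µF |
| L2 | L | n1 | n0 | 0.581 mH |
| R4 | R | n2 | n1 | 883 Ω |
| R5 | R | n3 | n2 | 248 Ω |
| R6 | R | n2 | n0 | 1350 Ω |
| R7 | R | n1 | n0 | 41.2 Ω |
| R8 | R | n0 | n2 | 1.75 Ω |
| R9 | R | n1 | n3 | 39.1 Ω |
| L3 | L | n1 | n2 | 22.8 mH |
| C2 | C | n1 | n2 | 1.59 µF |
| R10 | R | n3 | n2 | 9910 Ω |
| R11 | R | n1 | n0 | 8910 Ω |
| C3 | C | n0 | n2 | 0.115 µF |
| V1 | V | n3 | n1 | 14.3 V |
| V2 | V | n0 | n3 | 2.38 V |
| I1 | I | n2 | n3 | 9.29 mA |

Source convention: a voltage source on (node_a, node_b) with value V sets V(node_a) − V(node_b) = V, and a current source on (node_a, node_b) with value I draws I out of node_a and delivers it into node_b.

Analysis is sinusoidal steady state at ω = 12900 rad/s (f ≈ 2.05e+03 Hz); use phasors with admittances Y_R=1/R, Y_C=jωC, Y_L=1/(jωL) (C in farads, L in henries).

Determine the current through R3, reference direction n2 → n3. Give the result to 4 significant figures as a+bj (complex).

0.03295-0.003863j A

Apply KCL at each of the 3 non-ground nodes and solve the resulting linear system.
Node n1: branches {L1, R1, C1, L2, R4, R7, R9, L3, C2, R11, V1} → V_1 = -16.68+0.000j
Node n2: branches {R2, R3, R4, R5, R6, R8, L3, C2, R10, C3, I1} → V_2 = -0.07335-0.2704j
Node n3: branches {R1, R3, R5, R9, R10, V1, V2, I1} → V_3 = -2.380+0.000j
Source currents: i(V1)=-1.183-0.3048j, i(V2)=-0.4819-0.2998j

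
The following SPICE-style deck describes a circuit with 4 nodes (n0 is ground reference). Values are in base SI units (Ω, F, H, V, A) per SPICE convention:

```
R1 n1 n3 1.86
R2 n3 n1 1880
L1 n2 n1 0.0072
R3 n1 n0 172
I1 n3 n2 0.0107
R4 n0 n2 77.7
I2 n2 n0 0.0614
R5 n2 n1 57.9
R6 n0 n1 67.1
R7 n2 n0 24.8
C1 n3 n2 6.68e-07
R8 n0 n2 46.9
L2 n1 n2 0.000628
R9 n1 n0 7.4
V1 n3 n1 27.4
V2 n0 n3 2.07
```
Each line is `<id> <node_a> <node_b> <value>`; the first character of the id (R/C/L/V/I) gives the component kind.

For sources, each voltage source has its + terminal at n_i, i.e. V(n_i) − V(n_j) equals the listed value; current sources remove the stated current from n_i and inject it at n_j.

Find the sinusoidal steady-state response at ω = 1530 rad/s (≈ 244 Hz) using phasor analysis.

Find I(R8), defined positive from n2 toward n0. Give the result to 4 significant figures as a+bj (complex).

Element admittances at ω=1530 rad/s:
  Y(R1) = 0.5376+0.000j S between n1,n3
  Y(R2) = 0.0005319+0.000j S between n3,n1
  Y(L1) = 0.000-0.09078j S between n2,n1
  Y(R3) = 0.005814+0.000j S between n1,n0
  I1: injects 0.0107 A into n2 (from n3)
  Y(R4) = 0.01287+0.000j S between n0,n2
  I2: injects 0.0614 A into n0 (from n2)
  Y(R5) = 0.01727+0.000j S between n2,n1
  Y(R6) = 0.01490+0.000j S between n0,n1
  Y(R7) = 0.04032+0.000j S between n2,n0
  Y(C1) = 0.000+0.001022j S between n3,n2
  Y(R8) = 0.02132+0.000j S between n0,n2
  Y(L2) = 0.000-1.041j S between n1,n2
  Y(R9) = 0.1351+0.000j S between n1,n0
  V1: constraint V(n3)−V(n1) = 27.4
  V2: constraint V(n0)−V(n3) = 2.07
Assemble and solve the 5×5 MNA system:
  V(n1)=-29.47+0.000j  V(n2)=-29.34+1.887j  V(n3)=-2.070+0.000j
  i(V1)=-21.48+0.1127j  i(V2)=-6.718+0.1406j

-0.6256+0.04024j A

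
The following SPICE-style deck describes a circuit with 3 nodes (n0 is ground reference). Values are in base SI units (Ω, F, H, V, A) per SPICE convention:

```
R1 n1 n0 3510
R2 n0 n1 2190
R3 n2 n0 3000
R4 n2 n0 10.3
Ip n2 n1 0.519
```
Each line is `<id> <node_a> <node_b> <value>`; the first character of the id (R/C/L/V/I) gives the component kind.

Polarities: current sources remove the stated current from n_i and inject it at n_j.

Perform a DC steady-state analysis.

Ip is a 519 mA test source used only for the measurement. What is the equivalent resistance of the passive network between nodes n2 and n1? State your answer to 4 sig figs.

R_eq = 1359. Ω

Element admittances at DC:
  Y(R1) = 0.0002849 S between n1,n0
  Y(R2) = 0.0004566 S between n0,n1
  Y(R3) = 0.0003333 S between n2,n0
  Y(R4) = 0.09709 S between n2,n0
  Ip: injects 0.519 A into n1 (from n2)
Assemble and solve the 2×2 MNA system:
  V(n1)=699.9  V(n2)=-5.327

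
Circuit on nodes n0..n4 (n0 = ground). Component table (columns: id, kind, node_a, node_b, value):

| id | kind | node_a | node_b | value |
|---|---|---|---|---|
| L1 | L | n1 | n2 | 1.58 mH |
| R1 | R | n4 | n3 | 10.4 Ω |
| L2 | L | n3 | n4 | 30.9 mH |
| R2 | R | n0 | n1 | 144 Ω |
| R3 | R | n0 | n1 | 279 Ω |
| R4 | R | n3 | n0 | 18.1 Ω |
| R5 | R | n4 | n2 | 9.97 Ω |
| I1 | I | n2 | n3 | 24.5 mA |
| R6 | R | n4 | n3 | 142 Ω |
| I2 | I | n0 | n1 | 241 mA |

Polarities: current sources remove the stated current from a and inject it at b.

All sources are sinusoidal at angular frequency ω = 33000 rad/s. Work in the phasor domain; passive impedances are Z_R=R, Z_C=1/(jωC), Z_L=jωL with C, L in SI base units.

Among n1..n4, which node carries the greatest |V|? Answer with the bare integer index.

MNA unknowns: 4 node voltages V₁..V_4
L1: Y=0.000-0.01918j on G[1,2]
R1: Y=0.09615+0.000j on G[4,3]
L2: Y=0.000-0.0009807j on G[3,4]
R2: Y=0.006944+0.000j on G[0,1]
R3: Y=0.003584+0.000j on G[0,1]
R4: Y=0.05525+0.000j on G[3,0]
R5: Y=0.1003+0.000j on G[4,2]
I1: z[2]−=0.0245, z[3]+=0.0245
R6: Y=0.007042+0.000j on G[4,3]
I2: z[0]−=0.241, z[1]+=0.241
solve → V1=8.408+5.697j, V2=5.281-2.253j, V3=2.760-1.086j, V4=4.005-1.655j

1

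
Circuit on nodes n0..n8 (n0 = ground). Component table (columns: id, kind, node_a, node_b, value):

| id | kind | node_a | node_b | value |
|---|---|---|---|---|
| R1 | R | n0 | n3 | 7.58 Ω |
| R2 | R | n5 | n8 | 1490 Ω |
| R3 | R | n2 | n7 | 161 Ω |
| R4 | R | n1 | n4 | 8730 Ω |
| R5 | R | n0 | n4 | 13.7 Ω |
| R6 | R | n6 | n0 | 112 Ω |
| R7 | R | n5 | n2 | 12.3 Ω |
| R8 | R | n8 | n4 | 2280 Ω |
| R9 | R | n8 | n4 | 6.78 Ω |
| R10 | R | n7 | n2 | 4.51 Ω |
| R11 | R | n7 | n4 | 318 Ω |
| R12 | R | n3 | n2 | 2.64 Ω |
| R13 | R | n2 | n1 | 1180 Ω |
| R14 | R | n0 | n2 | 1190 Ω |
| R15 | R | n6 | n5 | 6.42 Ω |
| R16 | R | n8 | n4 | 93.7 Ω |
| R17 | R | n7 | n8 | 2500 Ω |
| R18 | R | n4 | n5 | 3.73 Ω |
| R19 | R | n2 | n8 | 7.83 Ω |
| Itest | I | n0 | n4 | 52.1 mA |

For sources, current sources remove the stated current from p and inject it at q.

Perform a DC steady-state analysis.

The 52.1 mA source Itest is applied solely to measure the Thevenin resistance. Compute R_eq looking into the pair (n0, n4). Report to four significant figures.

Element admittances at DC:
  Y(R1) = 0.1319 S between n0,n3
  Y(R2) = 0.0006711 S between n5,n8
  Y(R3) = 0.006211 S between n2,n7
  Y(R4) = 0.0001145 S between n1,n4
  Y(R5) = 0.07299 S between n0,n4
  Y(R6) = 0.008929 S between n6,n0
  Y(R7) = 0.08130 S between n5,n2
  Y(R8) = 0.0004386 S between n8,n4
  Y(R9) = 0.1475 S between n8,n4
  Y(R10) = 0.2217 S between n7,n2
  Y(R11) = 0.003145 S between n7,n4
  Y(R12) = 0.3788 S between n3,n2
  Y(R13) = 0.0008475 S between n2,n1
  Y(R14) = 0.0008403 S between n0,n2
  Y(R15) = 0.1558 S between n6,n5
  Y(R16) = 0.01067 S between n8,n4
  Y(R17) = 0.0004000 S between n7,n8
  Y(R18) = 0.2681 S between n4,n5
  Y(R19) = 0.1277 S between n2,n8
  Itest: injects 0.0521 A into n4 (from n0)
Assemble and solve the 8×8 MNA system:
  V(n1)=0.2373  V(n2)=0.2180  V(n3)=0.1617  V(n4)=0.3804  V(n5)=0.3345  V(n6)=0.3163  V(n7)=0.2203  V(n8)=0.3079

R_eq = 7.301 Ω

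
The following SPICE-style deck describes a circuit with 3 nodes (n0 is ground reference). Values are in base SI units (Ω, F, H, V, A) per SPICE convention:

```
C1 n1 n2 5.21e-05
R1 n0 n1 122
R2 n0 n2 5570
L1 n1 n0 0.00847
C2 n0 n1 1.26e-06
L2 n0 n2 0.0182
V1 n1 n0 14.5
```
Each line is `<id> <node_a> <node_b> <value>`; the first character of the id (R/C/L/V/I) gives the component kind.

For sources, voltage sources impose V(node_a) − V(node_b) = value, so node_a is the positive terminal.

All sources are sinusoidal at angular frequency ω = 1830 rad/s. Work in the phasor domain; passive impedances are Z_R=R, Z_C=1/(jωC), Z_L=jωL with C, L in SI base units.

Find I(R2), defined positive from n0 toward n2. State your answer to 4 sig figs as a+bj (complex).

-0.003800-1.044e-05j A

MNA unknowns: 2 node voltages V₁..V_2 plus 1 source current (V1)
C1: Y=0.000+0.09534j on G[1,2]
R1: Y=0.008197+0.000j on G[0,1]
R2: Y=0.0001795+0.000j on G[0,2]
L1: Y=0.000-0.06452j on G[1,0]
C2: Y=0.000+0.002306j on G[0,1]
L2: Y=0.000-0.03002j on G[0,2]
V1: row V1−V0=14.5, i_V1 at 1,0
solve → V1=14.50+0.000j, V2=21.16+0.05817j
aux → i_V1=-0.1244+1.538j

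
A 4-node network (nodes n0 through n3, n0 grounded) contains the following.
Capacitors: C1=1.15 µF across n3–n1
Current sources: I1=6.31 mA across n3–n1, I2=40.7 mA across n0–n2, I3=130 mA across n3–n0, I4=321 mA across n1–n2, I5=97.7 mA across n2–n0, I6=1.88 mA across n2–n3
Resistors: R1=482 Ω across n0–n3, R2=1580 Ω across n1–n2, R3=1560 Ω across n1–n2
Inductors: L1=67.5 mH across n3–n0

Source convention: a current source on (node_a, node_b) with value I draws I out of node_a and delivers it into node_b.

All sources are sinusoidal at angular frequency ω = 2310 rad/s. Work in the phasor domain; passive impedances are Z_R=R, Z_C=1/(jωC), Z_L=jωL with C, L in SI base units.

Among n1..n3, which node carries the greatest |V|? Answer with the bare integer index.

Apply KCL at each of the 3 non-ground nodes and solve the resulting linear system.
Node n1: branches {C1, I1, I4, R2, R3} → V_1 = -8.539-6.606j
Node n2: branches {I2, I4, R2, I5, R3, I6} → V_2 = 197.2-6.606j
Node n3: branches {C1, I1, R1, I3, L1, I6} → V_3 = -8.539-26.40j

2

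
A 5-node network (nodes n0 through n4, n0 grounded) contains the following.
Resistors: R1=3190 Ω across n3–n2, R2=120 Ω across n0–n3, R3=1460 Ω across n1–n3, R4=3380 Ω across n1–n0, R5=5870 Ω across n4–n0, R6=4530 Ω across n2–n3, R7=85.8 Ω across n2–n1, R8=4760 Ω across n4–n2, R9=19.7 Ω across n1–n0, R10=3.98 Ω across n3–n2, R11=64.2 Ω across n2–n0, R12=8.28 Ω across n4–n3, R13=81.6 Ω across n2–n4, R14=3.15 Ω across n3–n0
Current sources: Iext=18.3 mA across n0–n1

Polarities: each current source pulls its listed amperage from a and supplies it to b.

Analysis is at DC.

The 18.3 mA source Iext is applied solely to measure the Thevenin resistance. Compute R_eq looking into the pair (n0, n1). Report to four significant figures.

R_eq = 15.98 Ω

MNA unknowns: 4 node voltages V₁..V_4
R1: Y=0.0003135 on G[3,2]
R2: Y=0.008333 on G[0,3]
R3: Y=0.0006849 on G[1,3]
R4: Y=0.0002959 on G[1,0]
R5: Y=0.0001704 on G[4,0]
R6: Y=0.0002208 on G[2,3]
R7: Y=0.01166 on G[2,1]
R8: Y=0.0002101 on G[4,2]
R9: Y=0.05076 on G[1,0]
R10: Y=0.2513 on G[3,2]
R11: Y=0.01558 on G[2,0]
R12: Y=0.1208 on G[4,3]
R13: Y=0.01225 on G[2,4]
R14: Y=0.3175 on G[3,0]
Iext: z[0]−=0.0183, z[1]+=0.0183
solve → V1=0.2925, V2=0.02023, V3=0.009362, V4=0.01037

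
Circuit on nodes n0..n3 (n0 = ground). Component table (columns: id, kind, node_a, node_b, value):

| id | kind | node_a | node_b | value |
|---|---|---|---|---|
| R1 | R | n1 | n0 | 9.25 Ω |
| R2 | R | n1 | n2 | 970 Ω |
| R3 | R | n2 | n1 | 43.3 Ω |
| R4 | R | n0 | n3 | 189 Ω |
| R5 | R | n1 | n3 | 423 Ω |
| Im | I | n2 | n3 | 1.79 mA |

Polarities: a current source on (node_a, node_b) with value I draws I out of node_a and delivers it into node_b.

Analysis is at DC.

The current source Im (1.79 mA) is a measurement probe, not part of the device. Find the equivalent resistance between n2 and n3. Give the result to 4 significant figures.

R_eq = 176.4 Ω

MNA unknowns: 3 node voltages V₁..V_3
R1: Y=0.1081 on G[1,0]
R2: Y=0.001031 on G[1,2]
R3: Y=0.02309 on G[2,1]
R4: Y=0.005291 on G[0,3]
R5: Y=0.002364 on G[1,3]
Im: z[2]−=0.00179, z[3]+=0.00179
solve → V1=-0.01127, V2=-0.08547, V3=0.2304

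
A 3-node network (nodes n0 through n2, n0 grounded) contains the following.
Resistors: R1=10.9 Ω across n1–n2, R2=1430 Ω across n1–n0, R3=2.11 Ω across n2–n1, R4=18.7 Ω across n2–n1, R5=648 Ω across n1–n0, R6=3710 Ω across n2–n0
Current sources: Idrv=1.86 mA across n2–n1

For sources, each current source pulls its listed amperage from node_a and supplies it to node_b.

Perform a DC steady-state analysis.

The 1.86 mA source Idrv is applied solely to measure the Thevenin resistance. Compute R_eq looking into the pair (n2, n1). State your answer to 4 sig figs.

R_eq = 1.614 Ω

Apply KCL at each of the 2 non-ground nodes and solve the resulting linear system.
Node n1: branches {R1, R2, R3, R4, R5, Idrv} → V_1 = 0.0003222
Node n2: branches {R1, R3, R4, R6, Idrv} → V_2 = -0.002681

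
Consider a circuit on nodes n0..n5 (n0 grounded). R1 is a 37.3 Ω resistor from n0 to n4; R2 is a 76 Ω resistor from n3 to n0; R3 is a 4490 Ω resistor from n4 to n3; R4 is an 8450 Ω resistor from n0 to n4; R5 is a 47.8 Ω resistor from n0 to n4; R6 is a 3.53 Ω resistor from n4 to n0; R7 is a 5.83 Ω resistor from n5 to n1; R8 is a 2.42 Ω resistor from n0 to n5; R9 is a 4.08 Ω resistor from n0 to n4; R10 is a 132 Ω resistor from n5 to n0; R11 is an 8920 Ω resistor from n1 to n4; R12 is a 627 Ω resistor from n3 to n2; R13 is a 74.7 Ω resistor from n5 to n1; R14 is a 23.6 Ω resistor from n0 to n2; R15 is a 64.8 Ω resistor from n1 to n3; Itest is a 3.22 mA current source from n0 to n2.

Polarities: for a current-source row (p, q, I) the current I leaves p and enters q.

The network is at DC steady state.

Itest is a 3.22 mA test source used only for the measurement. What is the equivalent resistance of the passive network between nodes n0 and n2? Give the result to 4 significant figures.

R_eq = 22.79 Ω

MNA unknowns: 5 node voltages V₁..V_5
R1: Y=0.02681 on G[0,4]
R2: Y=0.01316 on G[3,0]
R3: Y=0.0002227 on G[4,3]
R4: Y=0.0001183 on G[0,4]
R5: Y=0.02092 on G[0,4]
R6: Y=0.2833 on G[4,0]
R7: Y=0.1715 on G[5,1]
R8: Y=0.4132 on G[0,5]
R9: Y=0.2451 on G[0,4]
R10: Y=0.007576 on G[5,0]
R11: Y=0.0001121 on G[1,4]
R12: Y=0.001595 on G[3,2]
R13: Y=0.01339 on G[5,1]
R14: Y=0.04237 on G[0,2]
R15: Y=0.01543 on G[1,3]
Itest: z[0]−=0.00322, z[2]+=0.00322
solve → V1=0.0004362, V2=0.07338, V3=0.004070, V4=1.657e-06, V5=0.0001332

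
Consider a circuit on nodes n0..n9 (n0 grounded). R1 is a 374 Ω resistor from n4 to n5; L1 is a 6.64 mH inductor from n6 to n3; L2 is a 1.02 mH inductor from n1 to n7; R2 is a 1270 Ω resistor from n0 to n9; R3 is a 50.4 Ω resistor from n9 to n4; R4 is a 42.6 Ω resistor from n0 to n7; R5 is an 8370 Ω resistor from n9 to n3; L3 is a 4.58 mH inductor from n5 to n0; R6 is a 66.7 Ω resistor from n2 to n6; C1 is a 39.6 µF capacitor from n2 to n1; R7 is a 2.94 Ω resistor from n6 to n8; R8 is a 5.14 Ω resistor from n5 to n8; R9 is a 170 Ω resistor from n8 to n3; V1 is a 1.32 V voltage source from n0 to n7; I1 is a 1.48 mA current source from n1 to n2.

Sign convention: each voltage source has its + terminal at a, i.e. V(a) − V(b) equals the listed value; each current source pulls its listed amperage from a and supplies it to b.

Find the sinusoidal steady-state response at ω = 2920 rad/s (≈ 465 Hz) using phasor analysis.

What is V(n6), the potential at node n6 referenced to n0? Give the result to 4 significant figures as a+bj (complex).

-0.1638-0.2204j V

Element admittances at ω=2920 rad/s:
  Y(R1) = 0.002674+0.000j S between n4,n5
  Y(L1) = 0.000-0.05158j S between n6,n3
  Y(L2) = 0.000-0.3358j S between n1,n7
  Y(R2) = 0.0007874+0.000j S between n0,n9
  Y(R3) = 0.01984+0.000j S between n9,n4
  Y(R4) = 0.02347+0.000j S between n0,n7
  Y(R5) = 0.0001195+0.000j S between n9,n3
  Y(L3) = 0.000-0.07477j S between n5,n0
  Y(R6) = 0.01499+0.000j S between n2,n6
  Y(C1) = 0.000+0.1156j S between n2,n1
  Y(R7) = 0.3401+0.000j S between n6,n8
  Y(R8) = 0.1946+0.000j S between n5,n8
  Y(R9) = 0.005882+0.000j S between n8,n3
  V1: constraint V(n0)−V(n7) = 1.32
  I1: injects 0.00148 A into n2 (from n1)
Assemble and solve the 10×10 MNA system:
  V(n1)=-1.315+0.05204j  V(n2)=-1.329-0.1119j  V(n3)=-0.1627-0.2145j  V(n4)=-0.02309-0.1832j  V(n5)=-0.02362-0.2334j  V(n6)=-0.1638-0.2204j  V(n7)=-1.320+0.000j  V(n8)=-0.1133-0.2250j  V(n9)=-0.02302-0.1764j
  i(V1)=-0.04846+0.001628j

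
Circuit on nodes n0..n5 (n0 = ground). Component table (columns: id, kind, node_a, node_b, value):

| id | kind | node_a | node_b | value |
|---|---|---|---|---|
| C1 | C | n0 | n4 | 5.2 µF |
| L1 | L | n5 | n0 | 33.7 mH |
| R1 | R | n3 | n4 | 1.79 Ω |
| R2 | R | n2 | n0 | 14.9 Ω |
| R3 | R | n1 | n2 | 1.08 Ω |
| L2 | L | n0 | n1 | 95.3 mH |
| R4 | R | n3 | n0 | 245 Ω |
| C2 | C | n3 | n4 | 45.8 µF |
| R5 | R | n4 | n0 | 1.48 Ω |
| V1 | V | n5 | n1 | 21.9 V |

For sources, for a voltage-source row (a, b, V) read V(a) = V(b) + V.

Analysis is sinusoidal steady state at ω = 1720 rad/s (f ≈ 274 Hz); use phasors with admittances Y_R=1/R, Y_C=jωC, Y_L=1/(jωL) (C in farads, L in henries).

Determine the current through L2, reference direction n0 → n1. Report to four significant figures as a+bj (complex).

Apply KCL at each of the 5 non-ground nodes and solve the resulting linear system.
Node n1: branches {R3, L2, V1} → V_1 = -1.978+5.300j
Node n2: branches {R2, R3} → V_2 = -1.844+4.941j
Node n3: branches {R1, R4, C2} → V_3 = 0.000+0.000j
Node n4: branches {C1, R1, C2, R5} → V_4 = 0.000+0.000j
Node n5: branches {L1, V1} → V_5 = 19.92+5.300j
Source currents: i(V1)=-0.09143+0.3437j

-0.03233-0.01207j A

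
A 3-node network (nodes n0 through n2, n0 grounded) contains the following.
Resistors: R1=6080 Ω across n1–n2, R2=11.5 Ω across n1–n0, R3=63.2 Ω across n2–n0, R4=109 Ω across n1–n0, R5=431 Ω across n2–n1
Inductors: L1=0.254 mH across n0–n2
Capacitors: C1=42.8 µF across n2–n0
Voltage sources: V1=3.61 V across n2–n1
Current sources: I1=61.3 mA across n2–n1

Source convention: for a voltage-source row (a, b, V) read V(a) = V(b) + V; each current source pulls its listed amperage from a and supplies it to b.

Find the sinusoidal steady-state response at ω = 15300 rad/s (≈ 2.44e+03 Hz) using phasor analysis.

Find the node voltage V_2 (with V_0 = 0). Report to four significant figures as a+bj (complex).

MNA unknowns: 2 node voltages V₁..V_2 plus 1 source current (V1)
R1: Y=0.0001645+0.000j on G[1,2]
R2: Y=0.08696+0.000j on G[1,0]
R3: Y=0.01582+0.000j on G[2,0]
L1: Y=0.000-0.2573j on G[0,2]
R4: Y=0.009174+0.000j on G[1,0]
C1: Y=0.000+0.6548j on G[2,0]
R5: Y=0.002320+0.000j on G[2,1]
V1: row V2−V1=3.61, i_V1 at 2,1
I1: z[2]−=0.0613, z[1]+=0.0613
solve → V1=-3.382-0.8088j, V2=0.2278-0.8088j
aux → i_V1=-0.3954-0.07775j

0.2278-0.8088j V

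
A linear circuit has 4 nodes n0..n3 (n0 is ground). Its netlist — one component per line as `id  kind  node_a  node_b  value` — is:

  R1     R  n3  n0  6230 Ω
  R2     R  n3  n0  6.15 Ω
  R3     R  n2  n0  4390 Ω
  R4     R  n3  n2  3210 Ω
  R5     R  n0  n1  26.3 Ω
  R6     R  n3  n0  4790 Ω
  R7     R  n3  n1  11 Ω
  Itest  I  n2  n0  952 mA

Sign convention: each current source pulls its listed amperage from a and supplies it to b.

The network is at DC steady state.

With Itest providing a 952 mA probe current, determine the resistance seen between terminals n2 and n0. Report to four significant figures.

R_eq = 1856. Ω

Element admittances at DC:
  Y(R1) = 0.0001605 S between n3,n0
  Y(R2) = 0.1626 S between n3,n0
  Y(R3) = 0.0002278 S between n2,n0
  Y(R4) = 0.0003115 S between n3,n2
  Y(R5) = 0.03802 S between n0,n1
  Y(R6) = 0.0002088 S between n3,n0
  Y(R7) = 0.09091 S between n3,n1
  Itest: injects 0.952 A into n0 (from n2)
Assemble and solve the 3×3 MNA system:
  V(n1)=-2.042  V(n2)=-1767  V(n3)=-2.896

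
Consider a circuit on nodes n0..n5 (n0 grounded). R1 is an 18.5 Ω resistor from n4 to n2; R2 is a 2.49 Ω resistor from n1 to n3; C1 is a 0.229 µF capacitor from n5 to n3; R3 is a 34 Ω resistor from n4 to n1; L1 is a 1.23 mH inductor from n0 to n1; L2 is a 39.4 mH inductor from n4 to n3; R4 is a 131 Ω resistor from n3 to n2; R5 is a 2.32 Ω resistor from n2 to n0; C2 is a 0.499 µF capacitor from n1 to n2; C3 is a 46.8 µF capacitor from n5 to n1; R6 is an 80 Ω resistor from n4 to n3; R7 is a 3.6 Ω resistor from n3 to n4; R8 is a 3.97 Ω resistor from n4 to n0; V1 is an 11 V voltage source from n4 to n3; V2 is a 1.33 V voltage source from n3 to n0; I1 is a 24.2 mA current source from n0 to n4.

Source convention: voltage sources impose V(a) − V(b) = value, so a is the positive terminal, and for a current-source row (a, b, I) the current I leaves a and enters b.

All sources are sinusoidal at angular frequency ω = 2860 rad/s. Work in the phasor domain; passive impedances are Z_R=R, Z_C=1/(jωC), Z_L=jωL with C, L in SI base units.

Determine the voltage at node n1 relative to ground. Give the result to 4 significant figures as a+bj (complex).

MNA unknowns: 5 node voltages V₁..V_5 plus 2 source currents (V1, V2)
R1: Y=0.05405+0.000j on G[4,2]
R2: Y=0.4016+0.000j on G[1,3]
C1: Y=0.000+0.0006549j on G[5,3]
R3: Y=0.02941+0.000j on G[4,1]
L1: Y=0.000-0.2843j on G[0,1]
L2: Y=0.000-0.008874j on G[4,3]
R4: Y=0.007634+0.000j on G[3,2]
R5: Y=0.4310+0.000j on G[2,0]
C2: Y=0.000+0.001427j on G[1,2]
C3: Y=0.000+0.1338j on G[5,1]
R6: Y=0.01250+0.000j on G[4,3]
R7: Y=0.2778+0.000j on G[3,4]
R8: Y=0.2519+0.000j on G[4,0]
V1: row V4−V3=11, i_V1 at 4,3
V2: row V3−V0=1.33, i_V2 at 3,0
I1: z[0]−=0.0242, z[4]+=0.0242
solve → V1=1.453+0.9581j, V2=1.370+0.0002400j, V3=1.330+0.000j, V4=12.33+0.000j, V5=1.453+0.9534j
aux → i_V1=-7.187+0.1258j, i_V2=-3.945+0.4130j

1.453+0.9581j V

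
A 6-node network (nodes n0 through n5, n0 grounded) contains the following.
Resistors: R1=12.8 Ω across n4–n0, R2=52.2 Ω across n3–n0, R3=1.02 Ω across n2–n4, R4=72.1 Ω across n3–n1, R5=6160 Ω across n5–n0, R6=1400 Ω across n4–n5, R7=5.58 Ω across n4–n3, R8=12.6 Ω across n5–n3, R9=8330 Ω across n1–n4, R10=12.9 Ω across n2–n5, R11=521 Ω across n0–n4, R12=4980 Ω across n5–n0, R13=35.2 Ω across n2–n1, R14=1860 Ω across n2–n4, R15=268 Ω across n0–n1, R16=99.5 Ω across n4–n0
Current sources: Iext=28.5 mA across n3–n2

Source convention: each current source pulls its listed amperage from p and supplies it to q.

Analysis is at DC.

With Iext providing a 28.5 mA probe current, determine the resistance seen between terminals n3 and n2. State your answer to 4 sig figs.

R_eq = 4.732 Ω

MNA unknowns: 5 node voltages V₁..V_5
R1: Y=0.07812 on G[4,0]
R2: Y=0.01916 on G[3,0]
R3: Y=0.9804 on G[2,4]
R4: Y=0.01387 on G[3,1]
R5: Y=0.0001623 on G[5,0]
R6: Y=0.0007143 on G[4,5]
R7: Y=0.1792 on G[4,3]
R8: Y=0.07937 on G[5,3]
R9: Y=0.0001200 on G[1,4]
R10: Y=0.07752 on G[2,5]
R11: Y=0.001919 on G[0,4]
R12: Y=0.0002008 on G[5,0]
R13: Y=0.02841 on G[2,1]
R14: Y=0.0005376 on G[2,4]
R15: Y=0.003731 on G[0,1]
R16: Y=0.01005 on G[4,0]
Iext: z[3]−=0.0285, z[2]+=0.0285
solve → V1=-0.001756, V2=0.04227, V3=-0.09260, V4=0.01987, V5=-0.02569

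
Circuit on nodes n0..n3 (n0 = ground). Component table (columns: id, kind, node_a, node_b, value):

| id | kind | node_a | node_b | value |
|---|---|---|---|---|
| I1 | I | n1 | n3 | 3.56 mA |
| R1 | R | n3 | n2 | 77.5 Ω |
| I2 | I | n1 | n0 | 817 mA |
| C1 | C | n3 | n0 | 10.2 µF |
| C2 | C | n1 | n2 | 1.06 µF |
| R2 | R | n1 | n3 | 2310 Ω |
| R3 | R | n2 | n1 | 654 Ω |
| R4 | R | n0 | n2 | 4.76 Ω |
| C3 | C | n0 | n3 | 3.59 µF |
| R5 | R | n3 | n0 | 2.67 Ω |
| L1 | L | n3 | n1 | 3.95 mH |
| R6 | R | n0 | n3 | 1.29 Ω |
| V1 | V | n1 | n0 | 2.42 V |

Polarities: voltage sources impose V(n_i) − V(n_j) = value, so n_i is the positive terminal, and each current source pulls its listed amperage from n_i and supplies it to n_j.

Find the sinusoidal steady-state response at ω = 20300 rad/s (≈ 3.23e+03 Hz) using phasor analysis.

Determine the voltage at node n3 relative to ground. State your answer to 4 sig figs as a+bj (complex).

MNA unknowns: 3 node voltages V₁..V_3 plus 1 source current (V1)
I1: z[1]−=0.00356, z[3]+=0.00356
R1: Y=0.01290+0.000j on G[3,2]
I2: z[1]−=0.817, z[0]+=0.817
C1: Y=0.000+0.2071j on G[3,0]
C2: Y=0.000+0.02152j on G[1,2]
R2: Y=0.0004329+0.000j on G[1,3]
R3: Y=0.001529+0.000j on G[2,1]
R4: Y=0.2101+0.000j on G[0,2]
C3: Y=0.000+0.07288j on G[0,3]
R5: Y=0.3745+0.000j on G[3,0]
L1: Y=0.000-0.01247j on G[3,1]
R6: Y=0.7752+0.000j on G[0,3]
V1: row V1−V0=2.42, i_V1 at 1,0
solve → V1=2.420+0.000j, V2=0.03818+0.2269j, V3=-0.0009528-0.02321j
aux → i_V1=-0.8304-0.02072j

-0.0009528-0.02321j V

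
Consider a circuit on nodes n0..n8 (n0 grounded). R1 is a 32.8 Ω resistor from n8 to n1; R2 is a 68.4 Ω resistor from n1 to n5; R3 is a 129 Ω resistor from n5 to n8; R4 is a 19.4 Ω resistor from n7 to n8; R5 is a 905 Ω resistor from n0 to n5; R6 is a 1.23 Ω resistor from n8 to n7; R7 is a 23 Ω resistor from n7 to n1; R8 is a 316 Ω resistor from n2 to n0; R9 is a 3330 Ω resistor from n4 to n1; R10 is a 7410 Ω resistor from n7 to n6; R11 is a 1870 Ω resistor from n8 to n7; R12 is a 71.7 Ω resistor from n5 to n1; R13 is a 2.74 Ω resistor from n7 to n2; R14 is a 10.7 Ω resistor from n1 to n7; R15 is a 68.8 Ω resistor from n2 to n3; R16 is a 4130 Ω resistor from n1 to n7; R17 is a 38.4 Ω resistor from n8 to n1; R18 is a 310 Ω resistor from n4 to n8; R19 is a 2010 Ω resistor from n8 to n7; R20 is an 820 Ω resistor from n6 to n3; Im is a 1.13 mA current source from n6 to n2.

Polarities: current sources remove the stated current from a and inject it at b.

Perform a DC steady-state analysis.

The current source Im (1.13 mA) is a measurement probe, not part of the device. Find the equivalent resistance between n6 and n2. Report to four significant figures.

Element admittances at DC:
  Y(R1) = 0.03049 S between n8,n1
  Y(R2) = 0.01462 S between n1,n5
  Y(R3) = 0.007752 S between n5,n8
  Y(R4) = 0.05155 S between n7,n8
  Y(R5) = 0.001105 S between n0,n5
  Y(R6) = 0.8130 S between n8,n7
  Y(R7) = 0.04348 S between n7,n1
  Y(R8) = 0.003165 S between n2,n0
  Y(R9) = 0.0003003 S between n4,n1
  Y(R10) = 0.0001350 S between n7,n6
  Y(R11) = 0.0005348 S between n8,n7
  Y(R12) = 0.01395 S between n5,n1
  Y(R13) = 0.3650 S between n7,n2
  Y(R14) = 0.09346 S between n1,n7
  Y(R15) = 0.01453 S between n2,n3
  Y(R16) = 0.0002421 S between n1,n7
  Y(R17) = 0.02604 S between n8,n1
  Y(R18) = 0.003226 S between n4,n8
  Y(R19) = 0.0004975 S between n8,n7
  Y(R20) = 0.001220 S between n6,n3
  Im: injects 0.00113 A into n2 (from n6)
Assemble and solve the 8×8 MNA system:
  V(n1)=-0.0002462  V(n2)=8.349e-05  V(n3)=-0.06934  V(n4)=-0.0002471  V(n5)=-0.0002391  V(n6)=-0.8967  V(n7)=-0.0002473  V(n8)=-0.0002471

R_eq = 793.6 Ω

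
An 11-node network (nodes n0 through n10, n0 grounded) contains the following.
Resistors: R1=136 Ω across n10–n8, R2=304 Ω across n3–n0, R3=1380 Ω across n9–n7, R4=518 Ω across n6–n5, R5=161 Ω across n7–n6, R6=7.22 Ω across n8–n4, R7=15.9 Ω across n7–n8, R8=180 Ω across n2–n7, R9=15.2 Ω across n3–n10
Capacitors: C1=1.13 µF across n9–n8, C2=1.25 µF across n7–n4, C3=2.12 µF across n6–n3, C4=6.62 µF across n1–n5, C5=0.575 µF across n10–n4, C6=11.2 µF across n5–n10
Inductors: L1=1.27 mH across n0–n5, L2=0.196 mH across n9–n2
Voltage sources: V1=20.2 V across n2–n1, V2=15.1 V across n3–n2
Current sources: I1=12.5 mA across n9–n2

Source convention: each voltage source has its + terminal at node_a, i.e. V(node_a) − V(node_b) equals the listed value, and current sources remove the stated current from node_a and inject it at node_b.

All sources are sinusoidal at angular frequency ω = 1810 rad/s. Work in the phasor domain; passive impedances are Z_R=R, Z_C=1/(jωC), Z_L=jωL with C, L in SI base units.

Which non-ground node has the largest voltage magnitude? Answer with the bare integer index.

Apply KCL at each of the 10 non-ground nodes and solve the resulting linear system.
Node n1: branches {C4, V1} → V_1 = -22.47+3.757j
Node n2: branches {L2, R8, V1, V2, I1} → V_2 = -2.274+3.757j
Node n3: branches {R2, C3, R9, V2} → V_3 = 12.83+3.757j
Node n4: branches {C2, R6, C5} → V_4 = 5.722+2.361j
Node n5: branches {L1, C4, R4, C6} → V_5 = 0.02841-0.09699j
Node n6: branches {C3, R4, R5} → V_6 = 4.801+5.863j
Node n7: branches {R3, C2, R5, R7, R8} → V_7 = 4.984+2.758j
Node n8: branches {R1, C1, R6, R7} → V_8 = 5.712+2.325j
Node n9: branches {R3, C1, L2, I1} → V_9 = -2.279+3.755j
Node n10: branches {R1, C5, C6, R9} → V_10 = 12.15+0.1611j
Source currents: i(V1)=-0.04617-0.2696j, i(V2)=-0.09468-0.2797j

1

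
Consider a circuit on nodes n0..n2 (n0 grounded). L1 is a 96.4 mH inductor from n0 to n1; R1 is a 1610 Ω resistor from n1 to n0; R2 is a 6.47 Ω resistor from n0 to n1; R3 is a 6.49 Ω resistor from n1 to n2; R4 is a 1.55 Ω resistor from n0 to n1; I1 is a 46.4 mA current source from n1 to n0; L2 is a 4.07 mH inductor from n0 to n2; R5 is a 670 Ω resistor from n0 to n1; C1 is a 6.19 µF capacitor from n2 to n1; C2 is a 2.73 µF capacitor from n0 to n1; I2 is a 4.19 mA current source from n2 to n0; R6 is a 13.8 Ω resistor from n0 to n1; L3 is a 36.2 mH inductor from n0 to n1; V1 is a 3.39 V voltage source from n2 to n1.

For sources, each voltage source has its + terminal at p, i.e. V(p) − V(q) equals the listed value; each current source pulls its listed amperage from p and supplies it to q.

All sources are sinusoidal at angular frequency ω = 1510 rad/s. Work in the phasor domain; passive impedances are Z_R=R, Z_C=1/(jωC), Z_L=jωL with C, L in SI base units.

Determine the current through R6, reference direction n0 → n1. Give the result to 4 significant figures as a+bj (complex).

MNA unknowns: 2 node voltages V₁..V_2 plus 1 source current (V1)
L1: Y=0.000-0.006870j on G[0,1]
R1: Y=0.0006211+0.000j on G[1,0]
R2: Y=0.1546+0.000j on G[0,1]
R3: Y=0.1541+0.000j on G[1,2]
R4: Y=0.6452+0.000j on G[0,1]
I1: z[1]−=0.0464, z[0]+=0.0464
L2: Y=0.000-0.1627j on G[0,2]
R5: Y=0.001493+0.000j on G[0,1]
C1: Y=0.000+0.009347j on G[2,1]
C2: Y=0.000+0.004122j on G[0,1]
I2: z[2]−=0.00419, z[0]+=0.00419
R6: Y=0.07246+0.000j on G[0,1]
L3: Y=0.000-0.01829j on G[0,1]
V1: row V2−V1=3.39, i_V1 at 2,1
solve → V1=-0.1824+0.5926j, V2=3.208+0.5926j
aux → i_V1=-0.6230+0.4902j

0.01322-0.04294j A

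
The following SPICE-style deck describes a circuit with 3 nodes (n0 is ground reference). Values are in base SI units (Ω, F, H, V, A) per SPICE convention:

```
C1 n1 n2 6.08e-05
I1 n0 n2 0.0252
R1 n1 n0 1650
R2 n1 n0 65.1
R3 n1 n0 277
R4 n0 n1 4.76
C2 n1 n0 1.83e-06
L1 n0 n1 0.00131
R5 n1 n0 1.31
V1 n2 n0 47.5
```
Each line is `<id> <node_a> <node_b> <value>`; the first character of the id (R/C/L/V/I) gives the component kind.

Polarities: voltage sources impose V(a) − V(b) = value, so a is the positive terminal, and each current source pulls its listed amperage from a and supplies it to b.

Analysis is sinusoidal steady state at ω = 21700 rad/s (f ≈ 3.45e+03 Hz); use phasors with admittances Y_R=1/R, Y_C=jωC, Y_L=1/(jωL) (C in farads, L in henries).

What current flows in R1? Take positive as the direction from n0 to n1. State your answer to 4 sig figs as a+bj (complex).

-0.01836-0.01377j A

MNA unknowns: 2 node voltages V₁..V_2 plus 1 source current (V1)
C1: Y=0.000+1.319j on G[1,2]
I1: z[0]−=0.0252, z[2]+=0.0252
R1: Y=0.0006061+0.000j on G[1,0]
R2: Y=0.01536+0.000j on G[1,0]
R3: Y=0.003610+0.000j on G[1,0]
R4: Y=0.2101+0.000j on G[0,1]
C2: Y=0.000+0.03971j on G[1,0]
L1: Y=0.000-0.03518j on G[0,1]
R5: Y=0.7634+0.000j on G[1,0]
V1: row V2−V0=47.5, i_V1 at 2,0
solve → V1=30.29+22.72j, V2=47.50+0.000j
aux → i_V1=-29.95-22.70j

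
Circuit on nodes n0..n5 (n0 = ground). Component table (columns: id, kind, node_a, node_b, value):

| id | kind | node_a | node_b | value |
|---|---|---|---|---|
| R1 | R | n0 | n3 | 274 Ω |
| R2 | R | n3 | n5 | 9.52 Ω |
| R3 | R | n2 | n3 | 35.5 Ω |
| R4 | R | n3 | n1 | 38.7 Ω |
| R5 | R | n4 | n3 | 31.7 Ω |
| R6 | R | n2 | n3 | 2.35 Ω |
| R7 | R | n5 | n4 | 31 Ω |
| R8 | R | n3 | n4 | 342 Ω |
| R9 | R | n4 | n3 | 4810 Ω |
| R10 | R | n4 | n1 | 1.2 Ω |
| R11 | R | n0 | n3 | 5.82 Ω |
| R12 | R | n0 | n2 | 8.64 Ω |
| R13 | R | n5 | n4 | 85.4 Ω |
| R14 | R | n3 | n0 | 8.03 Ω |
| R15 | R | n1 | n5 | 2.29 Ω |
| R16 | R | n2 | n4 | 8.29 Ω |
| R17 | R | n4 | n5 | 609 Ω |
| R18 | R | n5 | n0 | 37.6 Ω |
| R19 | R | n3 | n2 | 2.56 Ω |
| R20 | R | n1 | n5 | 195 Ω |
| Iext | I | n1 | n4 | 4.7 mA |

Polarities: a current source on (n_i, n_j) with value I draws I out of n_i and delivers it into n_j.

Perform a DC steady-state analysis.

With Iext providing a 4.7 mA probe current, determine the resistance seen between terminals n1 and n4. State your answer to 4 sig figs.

R_eq = 1.072 Ω

MNA unknowns: 5 node voltages V₁..V_5
R1: Y=0.003650 on G[0,3]
R2: Y=0.1050 on G[3,5]
R3: Y=0.02817 on G[2,3]
R4: Y=0.02584 on G[3,1]
R5: Y=0.03155 on G[4,3]
R6: Y=0.4255 on G[2,3]
R7: Y=0.03226 on G[5,4]
R8: Y=0.002924 on G[3,4]
R9: Y=0.0002079 on G[4,3]
R10: Y=0.8333 on G[4,1]
R11: Y=0.1718 on G[0,3]
R12: Y=0.1157 on G[0,2]
R13: Y=0.01171 on G[5,4]
R14: Y=0.1245 on G[3,0]
R15: Y=0.4367 on G[1,5]
R16: Y=0.1206 on G[2,4]
R17: Y=0.001642 on G[4,5]
R18: Y=0.02660 on G[5,0]
R19: Y=0.3906 on G[3,2]
R20: Y=0.005128 on G[1,5]
Iext: z[1]−=0.0047, z[4]+=0.0047
solve → V1=-0.002772, V2=0.0002904, V3=4.786e-05, V4=0.002266, V5=-0.001803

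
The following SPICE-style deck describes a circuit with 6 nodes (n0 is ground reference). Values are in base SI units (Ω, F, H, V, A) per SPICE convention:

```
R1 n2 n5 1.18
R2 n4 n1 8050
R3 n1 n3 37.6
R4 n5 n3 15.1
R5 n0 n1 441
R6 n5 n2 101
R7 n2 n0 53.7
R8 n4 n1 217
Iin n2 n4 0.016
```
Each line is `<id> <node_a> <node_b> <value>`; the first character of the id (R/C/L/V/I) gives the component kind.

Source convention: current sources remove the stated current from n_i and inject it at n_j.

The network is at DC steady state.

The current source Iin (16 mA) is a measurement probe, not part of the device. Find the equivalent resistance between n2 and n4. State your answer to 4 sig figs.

R_eq = 259.9 Ω

MNA unknowns: 5 node voltages V₁..V_5
R1: Y=0.8475 on G[2,5]
R2: Y=0.0001242 on G[4,1]
R3: Y=0.02660 on G[1,3]
R4: Y=0.06623 on G[5,3]
R5: Y=0.002268 on G[0,1]
R6: Y=0.009901 on G[5,2]
R7: Y=0.01862 on G[2,0]
R8: Y=0.004608 on G[4,1]
Iin: z[2]−=0.016, z[4]+=0.016
solve → V1=0.6929, V2=-0.08437, V3=0.1503, V4=4.074, V5=-0.06754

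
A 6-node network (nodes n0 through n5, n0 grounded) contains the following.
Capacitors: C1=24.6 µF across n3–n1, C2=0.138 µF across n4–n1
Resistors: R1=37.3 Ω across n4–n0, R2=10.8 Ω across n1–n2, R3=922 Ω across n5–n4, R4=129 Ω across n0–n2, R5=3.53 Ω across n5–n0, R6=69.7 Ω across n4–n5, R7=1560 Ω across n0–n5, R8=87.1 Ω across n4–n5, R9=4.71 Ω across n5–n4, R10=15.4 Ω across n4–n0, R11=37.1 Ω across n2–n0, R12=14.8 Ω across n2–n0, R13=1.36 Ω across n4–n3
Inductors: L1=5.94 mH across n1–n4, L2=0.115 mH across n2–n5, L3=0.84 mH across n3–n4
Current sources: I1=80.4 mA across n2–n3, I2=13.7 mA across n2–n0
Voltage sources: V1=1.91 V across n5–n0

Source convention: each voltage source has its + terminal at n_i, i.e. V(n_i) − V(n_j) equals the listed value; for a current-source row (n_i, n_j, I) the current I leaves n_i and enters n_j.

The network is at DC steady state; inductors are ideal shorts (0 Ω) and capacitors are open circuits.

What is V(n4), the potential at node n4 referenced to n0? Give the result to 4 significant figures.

1.686 V

Apply KCL at each of the 5 non-ground nodes and solve the resulting linear system.
Node n1: branches {C1, R2, L1, C2} → V_1 = 1.686
Node n2: branches {R2, R4, L2, I1, I2, R11, R12} → V_2 = 1.910
Node n3: branches {C1, L3, I1, R13} → V_3 = 1.686
Node n4: branches {R1, R3, L1, R6, R8, R9, R10, L3, R13, C2} → V_4 = 1.686
Node n5: branches {R3, R5, R6, L2, R7, R8, R9, V1} → V_5 = 1.910
Source currents: i(L1)=0.02073, i(L2)=-0.3102, i(L3)=0.08040, i(V1)=-0.9060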